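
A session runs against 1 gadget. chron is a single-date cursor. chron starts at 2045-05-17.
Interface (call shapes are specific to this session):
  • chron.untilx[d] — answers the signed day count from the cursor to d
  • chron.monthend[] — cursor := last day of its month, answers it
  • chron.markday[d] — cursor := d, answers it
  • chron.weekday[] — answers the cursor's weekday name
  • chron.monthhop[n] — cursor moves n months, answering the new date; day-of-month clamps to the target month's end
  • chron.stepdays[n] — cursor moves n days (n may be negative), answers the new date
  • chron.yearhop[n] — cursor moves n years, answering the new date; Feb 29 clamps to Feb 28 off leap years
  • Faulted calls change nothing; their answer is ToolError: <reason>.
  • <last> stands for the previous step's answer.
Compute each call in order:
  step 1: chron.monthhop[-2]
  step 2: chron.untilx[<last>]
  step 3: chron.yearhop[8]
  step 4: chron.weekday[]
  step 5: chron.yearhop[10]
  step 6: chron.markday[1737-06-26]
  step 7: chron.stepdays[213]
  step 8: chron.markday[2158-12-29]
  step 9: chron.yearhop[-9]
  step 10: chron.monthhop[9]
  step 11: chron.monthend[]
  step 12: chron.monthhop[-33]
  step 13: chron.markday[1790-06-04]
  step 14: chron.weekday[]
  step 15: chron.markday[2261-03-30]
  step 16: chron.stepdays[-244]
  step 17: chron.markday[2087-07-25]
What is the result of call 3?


Answer: 2053-03-17

Derivation:
~$ chron.monthhop n='-2'
[out] 2045-03-17
~$ chron.untilx d='<last>'
[out] 0
~$ chron.yearhop n='8'
[out] 2053-03-17
~$ chron.weekday
[out] Monday
~$ chron.yearhop n='10'
[out] 2063-03-17
~$ chron.markday d='1737-06-26'
[out] 1737-06-26
~$ chron.stepdays n='213'
[out] 1738-01-25
~$ chron.markday d='2158-12-29'
[out] 2158-12-29
~$ chron.yearhop n='-9'
[out] 2149-12-29
~$ chron.monthhop n='9'
[out] 2150-09-29
~$ chron.monthend
[out] 2150-09-30
~$ chron.monthhop n='-33'
[out] 2147-12-30
~$ chron.markday d='1790-06-04'
[out] 1790-06-04
~$ chron.weekday
[out] Friday
~$ chron.markday d='2261-03-30'
[out] 2261-03-30
~$ chron.stepdays n='-244'
[out] 2260-07-29
~$ chron.markday d='2087-07-25'
[out] 2087-07-25


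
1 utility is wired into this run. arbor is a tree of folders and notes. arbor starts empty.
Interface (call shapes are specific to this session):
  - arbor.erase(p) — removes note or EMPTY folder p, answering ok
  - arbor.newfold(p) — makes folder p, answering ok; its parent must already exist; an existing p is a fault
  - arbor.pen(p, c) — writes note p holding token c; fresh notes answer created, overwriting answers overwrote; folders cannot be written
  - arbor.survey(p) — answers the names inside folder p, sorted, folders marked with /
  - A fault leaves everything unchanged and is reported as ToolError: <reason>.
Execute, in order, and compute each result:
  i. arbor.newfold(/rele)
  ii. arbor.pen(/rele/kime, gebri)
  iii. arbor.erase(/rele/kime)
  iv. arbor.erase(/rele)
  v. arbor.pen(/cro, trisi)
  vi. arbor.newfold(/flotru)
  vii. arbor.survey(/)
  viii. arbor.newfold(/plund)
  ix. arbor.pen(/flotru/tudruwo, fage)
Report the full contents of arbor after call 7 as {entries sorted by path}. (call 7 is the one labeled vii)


# arbor.newfold(p→/rele) == ok
# arbor.pen(p→/rele/kime, c→gebri) == created
# arbor.erase(p→/rele/kime) == ok
# arbor.erase(p→/rele) == ok
# arbor.pen(p→/cro, c→trisi) == created
# arbor.newfold(p→/flotru) == ok
# arbor.survey(p→/) == [cro, flotru/]
# arbor.newfold(p→/plund) == ok
# arbor.pen(p→/flotru/tudruwo, c→fage) == created

Answer: {cro=trisi, flotru/}


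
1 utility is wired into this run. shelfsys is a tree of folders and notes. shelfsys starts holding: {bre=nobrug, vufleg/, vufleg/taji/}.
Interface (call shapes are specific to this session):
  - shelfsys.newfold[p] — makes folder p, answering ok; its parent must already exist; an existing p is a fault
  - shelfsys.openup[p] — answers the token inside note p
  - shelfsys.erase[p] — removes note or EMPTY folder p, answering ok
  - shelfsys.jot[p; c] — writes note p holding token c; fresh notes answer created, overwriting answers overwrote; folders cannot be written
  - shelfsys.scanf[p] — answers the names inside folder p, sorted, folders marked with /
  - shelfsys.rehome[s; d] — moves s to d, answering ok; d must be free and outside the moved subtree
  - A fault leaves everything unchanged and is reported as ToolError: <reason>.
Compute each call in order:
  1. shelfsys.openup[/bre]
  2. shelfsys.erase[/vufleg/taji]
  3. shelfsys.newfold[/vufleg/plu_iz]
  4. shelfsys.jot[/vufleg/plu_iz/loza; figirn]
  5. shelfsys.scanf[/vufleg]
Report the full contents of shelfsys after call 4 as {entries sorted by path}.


Answer: {bre=nobrug, vufleg/, vufleg/plu_iz/, vufleg/plu_iz/loza=figirn}

Derivation:
Step: openup[p='/bre']
Result: nobrug
Step: erase[p='/vufleg/taji']
Result: ok
Step: newfold[p='/vufleg/plu_iz']
Result: ok
Step: jot[p='/vufleg/plu_iz/loza'; c='figirn']
Result: created
Step: scanf[p='/vufleg']
Result: [plu_iz/]


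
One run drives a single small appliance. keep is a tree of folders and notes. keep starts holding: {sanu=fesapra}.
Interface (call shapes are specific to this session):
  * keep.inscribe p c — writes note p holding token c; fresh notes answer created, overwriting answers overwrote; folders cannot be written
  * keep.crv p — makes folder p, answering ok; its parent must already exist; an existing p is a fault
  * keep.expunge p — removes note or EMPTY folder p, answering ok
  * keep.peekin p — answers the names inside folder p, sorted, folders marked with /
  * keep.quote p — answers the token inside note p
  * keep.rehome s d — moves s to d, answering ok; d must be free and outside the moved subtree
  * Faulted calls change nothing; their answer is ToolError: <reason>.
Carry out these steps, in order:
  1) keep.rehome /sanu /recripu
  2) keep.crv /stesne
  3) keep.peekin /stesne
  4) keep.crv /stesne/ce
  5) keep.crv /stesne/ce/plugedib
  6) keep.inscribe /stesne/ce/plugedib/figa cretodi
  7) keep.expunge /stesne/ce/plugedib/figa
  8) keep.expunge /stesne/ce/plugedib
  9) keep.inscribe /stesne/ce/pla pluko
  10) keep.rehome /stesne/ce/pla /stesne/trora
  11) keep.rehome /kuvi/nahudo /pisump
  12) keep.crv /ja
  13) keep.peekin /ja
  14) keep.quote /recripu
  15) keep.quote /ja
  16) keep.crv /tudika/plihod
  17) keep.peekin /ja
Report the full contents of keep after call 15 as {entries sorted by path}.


Answer: {ja/, recripu=fesapra, stesne/, stesne/ce/, stesne/trora=pluko}

Derivation:
I run keep.rehome on s→/sanu, d→/recripu, → ok.
Then keep.crv on p→/stesne, — result: ok.
I call keep.peekin on p→/stesne, and see [].
I use keep.crv on p→/stesne/ce, → ok.
I call keep.crv on p→/stesne/ce/plugedib, → ok.
Calling keep.inscribe on p→/stesne/ce/plugedib/figa, c→cretodi, → created.
I try keep.expunge on p→/stesne/ce/plugedib/figa, and observe ok.
Calling keep.expunge on p→/stesne/ce/plugedib, and see ok.
Next I call keep.inscribe on p→/stesne/ce/pla, c→pluko, and see created.
I invoke keep.rehome on s→/stesne/ce/pla, d→/stesne/trora, which returns ok.
Next I call keep.rehome on s→/kuvi/nahudo, d→/pisump: ToolError: not found.
Next I call keep.crv on p→/ja, yielding ok.
I invoke keep.peekin on p→/ja, giving [].
Calling keep.quote on p→/recripu: fesapra.
Invoking keep.quote on p→/ja, yielding ToolError: is a directory.
I call keep.crv on p→/tudika/plihod, → ToolError: no parent.
Using keep.peekin on p→/ja, and see [].


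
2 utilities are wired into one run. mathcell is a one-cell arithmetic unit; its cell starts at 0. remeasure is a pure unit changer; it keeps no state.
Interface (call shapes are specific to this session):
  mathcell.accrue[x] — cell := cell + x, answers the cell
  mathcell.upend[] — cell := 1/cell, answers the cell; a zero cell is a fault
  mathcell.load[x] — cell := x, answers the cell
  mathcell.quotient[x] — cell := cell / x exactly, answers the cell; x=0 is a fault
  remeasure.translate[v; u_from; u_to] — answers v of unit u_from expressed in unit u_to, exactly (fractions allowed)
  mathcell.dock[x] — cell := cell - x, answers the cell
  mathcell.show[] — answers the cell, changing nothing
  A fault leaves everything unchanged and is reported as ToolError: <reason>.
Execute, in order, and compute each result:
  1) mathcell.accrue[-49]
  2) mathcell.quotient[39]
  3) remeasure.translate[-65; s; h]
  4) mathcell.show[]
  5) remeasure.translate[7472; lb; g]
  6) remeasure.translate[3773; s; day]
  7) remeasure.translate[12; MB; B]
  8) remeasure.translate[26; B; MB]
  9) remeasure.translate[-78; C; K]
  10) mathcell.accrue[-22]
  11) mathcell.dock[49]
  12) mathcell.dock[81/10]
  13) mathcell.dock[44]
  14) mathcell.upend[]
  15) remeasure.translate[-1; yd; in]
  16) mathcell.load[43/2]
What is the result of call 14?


;; accrue(x→-49) : -49
;; quotient(x→39) : -49/39
;; translate(v→-65, u_from→s, u_to→h) : -13/720
;; show() : -49/39
;; translate(v→7472, u_from→lb, u_to→g) : 21182763679/6250
;; translate(v→3773, u_from→s, u_to→day) : 3773/86400
;; translate(v→12, u_from→MB, u_to→B) : 12000000
;; translate(v→26, u_from→B, u_to→MB) : 13/500000
;; translate(v→-78, u_from→C, u_to→K) : 3903/20
;; accrue(x→-22) : -907/39
;; dock(x→49) : -2818/39
;; dock(x→81/10) : -31339/390
;; dock(x→44) : -48499/390
;; upend() : -390/48499
;; translate(v→-1, u_from→yd, u_to→in) : -36
;; load(x→43/2) : 43/2

Answer: -390/48499


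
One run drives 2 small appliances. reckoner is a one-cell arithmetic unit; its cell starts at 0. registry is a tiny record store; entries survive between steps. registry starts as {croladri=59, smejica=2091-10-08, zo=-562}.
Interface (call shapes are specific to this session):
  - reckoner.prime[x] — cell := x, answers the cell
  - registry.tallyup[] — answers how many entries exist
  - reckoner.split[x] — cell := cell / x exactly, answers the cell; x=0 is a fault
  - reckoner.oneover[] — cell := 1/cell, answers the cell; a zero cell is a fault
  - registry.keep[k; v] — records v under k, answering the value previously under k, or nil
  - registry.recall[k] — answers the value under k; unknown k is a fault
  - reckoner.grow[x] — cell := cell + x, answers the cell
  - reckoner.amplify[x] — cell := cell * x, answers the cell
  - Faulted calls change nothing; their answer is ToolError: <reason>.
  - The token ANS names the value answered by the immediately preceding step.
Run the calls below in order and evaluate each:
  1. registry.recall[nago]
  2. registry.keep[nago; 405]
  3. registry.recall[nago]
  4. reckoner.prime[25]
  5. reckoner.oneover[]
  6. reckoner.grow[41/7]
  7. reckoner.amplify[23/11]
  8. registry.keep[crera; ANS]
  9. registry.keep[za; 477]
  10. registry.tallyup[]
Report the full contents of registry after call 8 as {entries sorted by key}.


Answer: {crera=23736/1925, croladri=59, nago=405, smejica=2091-10-08, zo=-562}

Derivation:
CALL recall[k: nago]
RET  ToolError: no such key nago
CALL keep[k: nago; v: 405]
RET  nil
CALL recall[k: nago]
RET  405
CALL prime[x: 25]
RET  25
CALL oneover[]
RET  1/25
CALL grow[x: 41/7]
RET  1032/175
CALL amplify[x: 23/11]
RET  23736/1925
CALL keep[k: crera; v: ANS]
RET  nil
CALL keep[k: za; v: 477]
RET  nil
CALL tallyup[]
RET  6


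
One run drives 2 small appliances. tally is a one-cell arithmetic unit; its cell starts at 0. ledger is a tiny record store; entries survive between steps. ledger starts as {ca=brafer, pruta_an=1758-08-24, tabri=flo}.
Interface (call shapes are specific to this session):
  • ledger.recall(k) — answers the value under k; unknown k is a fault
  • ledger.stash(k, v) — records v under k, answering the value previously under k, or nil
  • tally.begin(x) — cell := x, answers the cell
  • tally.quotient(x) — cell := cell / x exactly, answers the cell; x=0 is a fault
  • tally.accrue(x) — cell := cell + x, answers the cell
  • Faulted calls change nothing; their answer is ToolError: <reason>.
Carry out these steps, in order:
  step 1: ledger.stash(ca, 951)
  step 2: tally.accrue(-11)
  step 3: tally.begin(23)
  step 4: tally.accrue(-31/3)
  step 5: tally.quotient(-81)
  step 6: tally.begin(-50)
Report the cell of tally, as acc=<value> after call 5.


~$ ledger.stash k='ca' v='951'
  brafer
~$ tally.accrue x='-11'
  -11
~$ tally.begin x='23'
  23
~$ tally.accrue x='-31/3'
  38/3
~$ tally.quotient x='-81'
  -38/243
~$ tally.begin x='-50'
  -50

Answer: acc=-38/243


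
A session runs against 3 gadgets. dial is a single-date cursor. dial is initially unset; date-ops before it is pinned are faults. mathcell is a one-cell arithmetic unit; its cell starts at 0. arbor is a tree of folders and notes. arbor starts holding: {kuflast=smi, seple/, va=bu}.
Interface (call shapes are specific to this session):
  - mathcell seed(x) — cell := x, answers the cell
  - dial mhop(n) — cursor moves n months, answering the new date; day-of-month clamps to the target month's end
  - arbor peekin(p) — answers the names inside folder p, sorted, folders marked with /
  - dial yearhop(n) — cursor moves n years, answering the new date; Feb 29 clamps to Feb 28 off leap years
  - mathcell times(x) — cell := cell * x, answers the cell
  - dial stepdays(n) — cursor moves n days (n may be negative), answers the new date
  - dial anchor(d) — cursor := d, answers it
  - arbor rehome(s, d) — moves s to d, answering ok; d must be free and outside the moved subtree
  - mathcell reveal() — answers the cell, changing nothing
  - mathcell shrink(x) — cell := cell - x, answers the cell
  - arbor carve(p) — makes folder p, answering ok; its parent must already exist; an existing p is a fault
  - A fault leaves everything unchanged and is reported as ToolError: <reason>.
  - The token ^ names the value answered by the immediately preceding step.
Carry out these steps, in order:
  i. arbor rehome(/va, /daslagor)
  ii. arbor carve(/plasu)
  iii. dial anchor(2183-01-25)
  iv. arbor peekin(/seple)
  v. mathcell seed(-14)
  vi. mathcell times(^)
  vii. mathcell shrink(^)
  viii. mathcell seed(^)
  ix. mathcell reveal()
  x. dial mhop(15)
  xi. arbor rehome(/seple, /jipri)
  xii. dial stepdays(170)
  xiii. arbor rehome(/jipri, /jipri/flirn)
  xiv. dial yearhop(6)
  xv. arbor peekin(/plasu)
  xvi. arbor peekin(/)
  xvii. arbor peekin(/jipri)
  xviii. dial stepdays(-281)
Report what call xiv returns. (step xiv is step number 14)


Then arbor rehome passing s: /va, d: /daslagor, → ok.
Then arbor carve passing p: /plasu, and get ok.
I try dial anchor passing d: 2183-01-25, and see 2183-01-25.
I invoke arbor peekin passing p: /seple, — result: [].
I use mathcell seed passing x: -14, yielding -14.
I try mathcell times passing x: ^, giving 196.
Now I run mathcell shrink passing x: ^, yielding 0.
Using mathcell seed passing x: ^, and see 0.
Then mathcell reveal, and see 0.
Then dial mhop passing n: 15, → 2184-04-25.
I call arbor rehome passing s: /seple, d: /jipri, giving ok.
Then dial stepdays passing n: 170, and see 2184-10-12.
Calling arbor rehome passing s: /jipri, d: /jipri/flirn, and see ToolError: into itself.
I invoke dial yearhop passing n: 6, and get 2190-10-12.
Calling arbor peekin passing p: /plasu, which returns [].
I try arbor peekin passing p: /, → [daslagor, jipri/, kuflast, plasu/].
Using arbor peekin passing p: /jipri, yielding [].
Invoking dial stepdays passing n: -281, which returns 2190-01-04.

Answer: 2190-10-12


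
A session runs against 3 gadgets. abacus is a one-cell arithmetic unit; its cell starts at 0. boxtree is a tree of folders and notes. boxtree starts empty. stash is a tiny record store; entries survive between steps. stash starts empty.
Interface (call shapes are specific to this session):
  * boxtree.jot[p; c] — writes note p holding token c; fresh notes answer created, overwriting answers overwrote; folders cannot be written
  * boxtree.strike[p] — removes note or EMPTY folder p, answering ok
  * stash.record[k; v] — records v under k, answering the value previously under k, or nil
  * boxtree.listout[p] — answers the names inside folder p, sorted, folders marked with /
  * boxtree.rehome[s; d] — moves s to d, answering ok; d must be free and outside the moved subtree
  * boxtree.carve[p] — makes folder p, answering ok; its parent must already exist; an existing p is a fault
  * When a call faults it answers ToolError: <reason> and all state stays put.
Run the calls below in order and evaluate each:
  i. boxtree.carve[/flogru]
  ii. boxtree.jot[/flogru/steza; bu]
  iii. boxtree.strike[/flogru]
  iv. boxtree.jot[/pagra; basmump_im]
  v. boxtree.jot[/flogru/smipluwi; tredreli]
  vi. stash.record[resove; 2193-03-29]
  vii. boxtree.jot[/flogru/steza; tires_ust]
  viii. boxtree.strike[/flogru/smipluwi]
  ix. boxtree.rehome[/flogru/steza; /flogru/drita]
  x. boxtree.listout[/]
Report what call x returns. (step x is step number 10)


# 1. boxtree.carve(p: /flogru) == ok
# 2. boxtree.jot(p: /flogru/steza, c: bu) == created
# 3. boxtree.strike(p: /flogru) == ToolError: not empty
# 4. boxtree.jot(p: /pagra, c: basmump_im) == created
# 5. boxtree.jot(p: /flogru/smipluwi, c: tredreli) == created
# 6. stash.record(k: resove, v: 2193-03-29) == nil
# 7. boxtree.jot(p: /flogru/steza, c: tires_ust) == overwrote
# 8. boxtree.strike(p: /flogru/smipluwi) == ok
# 9. boxtree.rehome(s: /flogru/steza, d: /flogru/drita) == ok
# 10. boxtree.listout(p: /) == [flogru/, pagra]

Answer: [flogru/, pagra]


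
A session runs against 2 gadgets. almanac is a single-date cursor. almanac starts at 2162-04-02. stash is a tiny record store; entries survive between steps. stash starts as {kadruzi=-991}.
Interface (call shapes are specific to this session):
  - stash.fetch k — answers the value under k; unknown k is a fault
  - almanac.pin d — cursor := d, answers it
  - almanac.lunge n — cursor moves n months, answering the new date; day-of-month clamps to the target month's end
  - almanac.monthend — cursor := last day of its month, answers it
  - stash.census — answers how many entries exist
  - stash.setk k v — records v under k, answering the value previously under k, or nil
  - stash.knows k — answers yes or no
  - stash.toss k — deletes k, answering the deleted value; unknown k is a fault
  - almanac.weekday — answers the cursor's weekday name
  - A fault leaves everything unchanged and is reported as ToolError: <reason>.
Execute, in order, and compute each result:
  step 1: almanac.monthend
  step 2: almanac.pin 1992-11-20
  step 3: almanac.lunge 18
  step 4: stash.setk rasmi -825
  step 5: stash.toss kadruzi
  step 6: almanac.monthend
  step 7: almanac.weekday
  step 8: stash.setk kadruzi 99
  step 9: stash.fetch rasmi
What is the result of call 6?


[in] almanac.monthend
= 2162-04-30
[in] almanac.pin 1992-11-20
= 1992-11-20
[in] almanac.lunge 18
= 1994-05-20
[in] stash.setk rasmi -825
= nil
[in] stash.toss kadruzi
= -991
[in] almanac.monthend
= 1994-05-31
[in] almanac.weekday
= Tuesday
[in] stash.setk kadruzi 99
= nil
[in] stash.fetch rasmi
= -825

Answer: 1994-05-31


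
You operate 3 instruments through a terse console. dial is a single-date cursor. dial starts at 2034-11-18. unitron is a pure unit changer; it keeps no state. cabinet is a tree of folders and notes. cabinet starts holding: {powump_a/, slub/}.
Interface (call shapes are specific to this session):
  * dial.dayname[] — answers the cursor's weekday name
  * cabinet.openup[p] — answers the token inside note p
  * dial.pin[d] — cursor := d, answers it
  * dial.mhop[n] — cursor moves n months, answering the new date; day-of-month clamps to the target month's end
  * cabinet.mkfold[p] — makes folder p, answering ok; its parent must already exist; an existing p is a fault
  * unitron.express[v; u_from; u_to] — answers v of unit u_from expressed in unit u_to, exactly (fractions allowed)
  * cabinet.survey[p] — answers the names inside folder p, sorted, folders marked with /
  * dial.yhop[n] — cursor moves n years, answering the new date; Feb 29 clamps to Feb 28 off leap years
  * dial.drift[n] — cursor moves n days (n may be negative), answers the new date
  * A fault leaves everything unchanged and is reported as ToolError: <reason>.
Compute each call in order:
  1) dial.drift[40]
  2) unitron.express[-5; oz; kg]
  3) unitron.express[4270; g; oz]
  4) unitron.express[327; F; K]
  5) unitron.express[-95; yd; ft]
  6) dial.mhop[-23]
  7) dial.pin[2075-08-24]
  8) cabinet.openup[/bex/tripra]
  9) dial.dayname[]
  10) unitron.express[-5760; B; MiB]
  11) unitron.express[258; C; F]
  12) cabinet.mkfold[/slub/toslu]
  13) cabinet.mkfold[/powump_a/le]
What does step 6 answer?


·→ drift(n→40)
·← 2034-12-28
·→ express(v→-5, u_from→oz, u_to→kg)
·← -45359237/320000000
·→ express(v→4270, u_from→g, u_to→oz)
·← 976000000/6479891
·→ express(v→327, u_from→F, u_to→K)
·← 78667/180
·→ express(v→-95, u_from→yd, u_to→ft)
·← -285
·→ mhop(n→-23)
·← 2033-01-28
·→ pin(d→2075-08-24)
·← 2075-08-24
·→ openup(p→/bex/tripra)
·← ToolError: not found
·→ dayname()
·← Saturday
·→ express(v→-5760, u_from→B, u_to→MiB)
·← -45/8192
·→ express(v→258, u_from→C, u_to→F)
·← 2482/5
·→ mkfold(p→/slub/toslu)
·← ok
·→ mkfold(p→/powump_a/le)
·← ok

Answer: 2033-01-28


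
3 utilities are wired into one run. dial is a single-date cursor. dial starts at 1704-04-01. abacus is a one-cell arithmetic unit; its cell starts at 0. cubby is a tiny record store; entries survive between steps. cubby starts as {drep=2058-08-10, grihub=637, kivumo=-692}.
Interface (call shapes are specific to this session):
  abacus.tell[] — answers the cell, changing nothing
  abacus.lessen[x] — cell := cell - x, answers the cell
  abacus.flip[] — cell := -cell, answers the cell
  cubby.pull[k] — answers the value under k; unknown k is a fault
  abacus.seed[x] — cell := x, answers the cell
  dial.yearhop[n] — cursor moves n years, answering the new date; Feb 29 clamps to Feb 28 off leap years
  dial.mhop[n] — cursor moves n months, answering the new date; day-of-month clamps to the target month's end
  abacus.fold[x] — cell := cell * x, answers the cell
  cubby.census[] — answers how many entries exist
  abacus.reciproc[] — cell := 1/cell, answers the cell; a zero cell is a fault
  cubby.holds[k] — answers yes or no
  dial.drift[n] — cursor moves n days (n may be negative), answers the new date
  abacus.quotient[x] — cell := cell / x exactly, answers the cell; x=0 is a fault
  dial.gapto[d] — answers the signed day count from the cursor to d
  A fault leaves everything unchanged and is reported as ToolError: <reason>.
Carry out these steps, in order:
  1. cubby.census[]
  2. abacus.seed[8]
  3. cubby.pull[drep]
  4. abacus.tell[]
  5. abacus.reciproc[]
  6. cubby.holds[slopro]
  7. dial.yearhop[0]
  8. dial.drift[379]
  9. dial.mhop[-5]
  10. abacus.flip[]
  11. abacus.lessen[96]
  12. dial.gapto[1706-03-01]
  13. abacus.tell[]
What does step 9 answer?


Answer: 1704-11-15

Derivation:
# cubby.census() == 3
# abacus.seed(x→8) == 8
# cubby.pull(k→drep) == 2058-08-10
# abacus.tell() == 8
# abacus.reciproc() == 1/8
# cubby.holds(k→slopro) == no
# dial.yearhop(n→0) == 1704-04-01
# dial.drift(n→379) == 1705-04-15
# dial.mhop(n→-5) == 1704-11-15
# abacus.flip() == -1/8
# abacus.lessen(x→96) == -769/8
# dial.gapto(d→1706-03-01) == 471
# abacus.tell() == -769/8


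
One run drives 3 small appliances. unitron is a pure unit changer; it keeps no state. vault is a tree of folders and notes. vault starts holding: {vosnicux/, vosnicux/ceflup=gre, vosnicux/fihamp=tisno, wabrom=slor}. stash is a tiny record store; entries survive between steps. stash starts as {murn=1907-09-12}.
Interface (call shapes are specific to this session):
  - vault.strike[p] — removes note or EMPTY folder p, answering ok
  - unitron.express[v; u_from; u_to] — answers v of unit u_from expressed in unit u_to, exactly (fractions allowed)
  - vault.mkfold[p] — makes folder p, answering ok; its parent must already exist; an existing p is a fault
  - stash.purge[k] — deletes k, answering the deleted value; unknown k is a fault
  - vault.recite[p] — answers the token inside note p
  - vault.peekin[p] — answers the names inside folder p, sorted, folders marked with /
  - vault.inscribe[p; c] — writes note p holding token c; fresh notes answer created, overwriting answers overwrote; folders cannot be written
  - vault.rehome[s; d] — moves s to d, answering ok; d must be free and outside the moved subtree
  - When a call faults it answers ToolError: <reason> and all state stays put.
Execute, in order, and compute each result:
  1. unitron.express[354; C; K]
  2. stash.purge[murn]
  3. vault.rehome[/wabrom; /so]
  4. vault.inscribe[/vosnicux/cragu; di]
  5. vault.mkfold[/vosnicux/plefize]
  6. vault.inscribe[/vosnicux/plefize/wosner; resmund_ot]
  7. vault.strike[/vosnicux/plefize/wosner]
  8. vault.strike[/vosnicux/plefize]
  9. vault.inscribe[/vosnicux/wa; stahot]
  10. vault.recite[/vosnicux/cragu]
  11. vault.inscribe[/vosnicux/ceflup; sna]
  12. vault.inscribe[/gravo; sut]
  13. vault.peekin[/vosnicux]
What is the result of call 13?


I try express using v: 354, u_from: C, u_to: K, which returns 12543/20.
I invoke purge using k: murn, and see 1907-09-12.
Next I call rehome using s: /wabrom, d: /so, and observe ok.
Next I call inscribe using p: /vosnicux/cragu, c: di, and see created.
Now I run mkfold using p: /vosnicux/plefize, → ok.
Now I run inscribe using p: /vosnicux/plefize/wosner, c: resmund_ot, yielding created.
I invoke strike using p: /vosnicux/plefize/wosner, yielding ok.
I run strike using p: /vosnicux/plefize, and see ok.
Invoking inscribe using p: /vosnicux/wa, c: stahot, — result: created.
Next I call recite using p: /vosnicux/cragu, yielding di.
Now I run inscribe using p: /vosnicux/ceflup, c: sna, and get overwrote.
Calling inscribe using p: /gravo, c: sut, giving created.
Now I run peekin using p: /vosnicux, → [ceflup, cragu, fihamp, wa].

Answer: [ceflup, cragu, fihamp, wa]


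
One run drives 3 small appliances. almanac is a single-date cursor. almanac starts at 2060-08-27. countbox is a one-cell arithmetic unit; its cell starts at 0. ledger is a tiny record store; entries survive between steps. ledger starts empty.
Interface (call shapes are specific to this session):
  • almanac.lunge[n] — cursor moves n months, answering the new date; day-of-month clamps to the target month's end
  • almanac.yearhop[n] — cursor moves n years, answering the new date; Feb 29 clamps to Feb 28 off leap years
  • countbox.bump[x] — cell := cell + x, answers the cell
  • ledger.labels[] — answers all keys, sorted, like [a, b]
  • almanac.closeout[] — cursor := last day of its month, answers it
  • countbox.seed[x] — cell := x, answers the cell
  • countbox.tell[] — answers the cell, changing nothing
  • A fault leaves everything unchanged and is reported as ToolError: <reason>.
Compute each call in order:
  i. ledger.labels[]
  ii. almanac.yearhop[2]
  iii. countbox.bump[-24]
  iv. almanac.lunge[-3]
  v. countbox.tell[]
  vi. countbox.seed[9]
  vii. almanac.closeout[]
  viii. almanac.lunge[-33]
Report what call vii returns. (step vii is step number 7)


> ledger.labels
:: []
> almanac.yearhop n=2
:: 2062-08-27
> countbox.bump x=-24
:: -24
> almanac.lunge n=-3
:: 2062-05-27
> countbox.tell
:: -24
> countbox.seed x=9
:: 9
> almanac.closeout
:: 2062-05-31
> almanac.lunge n=-33
:: 2059-08-31

Answer: 2062-05-31


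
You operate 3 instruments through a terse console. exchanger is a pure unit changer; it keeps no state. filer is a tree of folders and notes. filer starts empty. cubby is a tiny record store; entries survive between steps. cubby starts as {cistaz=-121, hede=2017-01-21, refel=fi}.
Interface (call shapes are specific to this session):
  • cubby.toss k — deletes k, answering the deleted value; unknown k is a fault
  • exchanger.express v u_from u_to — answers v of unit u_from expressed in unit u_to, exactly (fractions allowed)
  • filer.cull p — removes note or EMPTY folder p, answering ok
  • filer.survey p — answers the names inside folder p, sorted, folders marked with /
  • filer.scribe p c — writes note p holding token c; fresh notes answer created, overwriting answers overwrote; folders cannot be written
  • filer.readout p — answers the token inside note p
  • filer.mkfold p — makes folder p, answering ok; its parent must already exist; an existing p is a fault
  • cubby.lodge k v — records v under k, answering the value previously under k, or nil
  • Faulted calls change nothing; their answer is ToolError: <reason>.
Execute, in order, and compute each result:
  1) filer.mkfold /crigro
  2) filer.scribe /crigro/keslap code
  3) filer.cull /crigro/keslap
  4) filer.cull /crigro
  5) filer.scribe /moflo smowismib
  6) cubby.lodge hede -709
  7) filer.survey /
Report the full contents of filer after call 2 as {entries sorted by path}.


Now I run mkfold(p→/crigro), which returns ok.
I use scribe(p→/crigro/keslap, c→code), which returns created.
Invoking cull(p→/crigro/keslap), and get ok.
I try cull(p→/crigro), and see ok.
Then scribe(p→/moflo, c→smowismib), and get created.
Then lodge(k→hede, v→-709), giving 2017-01-21.
Then survey(p→/), and get [moflo].

Answer: {crigro/, crigro/keslap=code}


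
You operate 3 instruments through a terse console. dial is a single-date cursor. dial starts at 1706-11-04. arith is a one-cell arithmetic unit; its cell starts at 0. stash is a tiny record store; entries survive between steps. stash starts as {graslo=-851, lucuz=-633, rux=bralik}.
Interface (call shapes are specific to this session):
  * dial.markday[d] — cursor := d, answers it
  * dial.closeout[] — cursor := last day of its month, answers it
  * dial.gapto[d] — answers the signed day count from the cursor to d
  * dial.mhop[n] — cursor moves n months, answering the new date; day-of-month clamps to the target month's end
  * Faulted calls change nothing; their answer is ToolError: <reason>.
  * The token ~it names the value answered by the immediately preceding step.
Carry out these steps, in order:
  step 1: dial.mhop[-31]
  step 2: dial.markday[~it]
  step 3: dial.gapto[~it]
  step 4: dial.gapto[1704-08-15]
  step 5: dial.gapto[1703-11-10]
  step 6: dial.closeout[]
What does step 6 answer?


Answer: 1704-04-30

Derivation:
> mhop n: -31
  1704-04-04
> markday d: ~it
  1704-04-04
> gapto d: ~it
  0
> gapto d: 1704-08-15
  133
> gapto d: 1703-11-10
  -146
> closeout
  1704-04-30


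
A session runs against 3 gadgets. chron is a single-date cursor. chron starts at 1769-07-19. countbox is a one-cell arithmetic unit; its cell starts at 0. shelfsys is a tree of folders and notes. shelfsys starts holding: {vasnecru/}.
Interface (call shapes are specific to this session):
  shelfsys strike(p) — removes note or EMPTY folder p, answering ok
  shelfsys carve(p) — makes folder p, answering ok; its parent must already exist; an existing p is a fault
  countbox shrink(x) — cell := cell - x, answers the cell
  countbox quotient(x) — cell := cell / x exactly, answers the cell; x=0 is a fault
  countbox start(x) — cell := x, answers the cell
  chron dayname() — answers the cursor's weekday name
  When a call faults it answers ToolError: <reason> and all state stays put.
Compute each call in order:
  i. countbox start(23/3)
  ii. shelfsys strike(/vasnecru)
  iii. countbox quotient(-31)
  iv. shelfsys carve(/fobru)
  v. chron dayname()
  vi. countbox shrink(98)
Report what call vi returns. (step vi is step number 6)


I use countbox start using 23/3, — result: 23/3.
Then shelfsys strike using /vasnecru, which returns ok.
Calling countbox quotient using -31, and see -23/93.
I try shelfsys carve using /fobru, giving ok.
Next I call chron dayname(), and see Wednesday.
I call countbox shrink using 98, giving -9137/93.

Answer: -9137/93


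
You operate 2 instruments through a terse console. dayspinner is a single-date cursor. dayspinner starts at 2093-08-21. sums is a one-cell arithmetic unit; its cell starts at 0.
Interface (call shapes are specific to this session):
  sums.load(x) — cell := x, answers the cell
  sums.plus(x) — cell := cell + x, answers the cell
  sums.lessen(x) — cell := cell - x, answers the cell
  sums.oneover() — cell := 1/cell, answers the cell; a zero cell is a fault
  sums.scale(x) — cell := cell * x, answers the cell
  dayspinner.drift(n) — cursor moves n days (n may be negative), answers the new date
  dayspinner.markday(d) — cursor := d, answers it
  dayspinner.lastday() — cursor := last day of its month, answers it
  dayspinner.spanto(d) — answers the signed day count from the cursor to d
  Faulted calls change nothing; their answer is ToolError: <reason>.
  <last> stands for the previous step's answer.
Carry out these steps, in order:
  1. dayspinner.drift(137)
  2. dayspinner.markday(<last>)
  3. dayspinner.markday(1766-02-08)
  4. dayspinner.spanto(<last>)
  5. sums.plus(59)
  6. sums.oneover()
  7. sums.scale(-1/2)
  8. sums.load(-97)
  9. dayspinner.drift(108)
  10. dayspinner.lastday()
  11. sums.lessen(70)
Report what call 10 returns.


Using drift with n=137, — result: 2094-01-05.
I run markday with d=<last>, yielding 2094-01-05.
Then markday with d=1766-02-08, and get 1766-02-08.
I run spanto with d=<last>, → 0.
Then plus with x=59: 59.
I try oneover, and get 1/59.
I call scale with x=-1/2, and observe -1/118.
I try load with x=-97: -97.
I invoke drift with n=108, — result: 1766-05-27.
I run lastday, — result: 1766-05-31.
I invoke lessen with x=70, — result: -167.

Answer: 1766-05-31


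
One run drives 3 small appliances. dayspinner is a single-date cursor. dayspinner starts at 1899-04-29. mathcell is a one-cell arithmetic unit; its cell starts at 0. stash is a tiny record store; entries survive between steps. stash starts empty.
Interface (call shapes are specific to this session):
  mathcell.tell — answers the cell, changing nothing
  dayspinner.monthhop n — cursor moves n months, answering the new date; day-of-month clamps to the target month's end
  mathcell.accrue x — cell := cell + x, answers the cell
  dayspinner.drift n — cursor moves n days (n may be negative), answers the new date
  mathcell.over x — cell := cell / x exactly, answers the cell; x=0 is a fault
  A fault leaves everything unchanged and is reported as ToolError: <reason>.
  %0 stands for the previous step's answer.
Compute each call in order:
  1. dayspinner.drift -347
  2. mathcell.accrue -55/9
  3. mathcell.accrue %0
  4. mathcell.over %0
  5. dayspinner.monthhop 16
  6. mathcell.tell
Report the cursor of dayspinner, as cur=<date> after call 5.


Using dayspinner.drift passing n→-347, — result: 1898-05-17.
Invoking mathcell.accrue passing x→-55/9, and get -55/9.
Using mathcell.accrue passing x→%0, → -110/9.
Using mathcell.over passing x→%0, → 1.
Invoking dayspinner.monthhop passing n→16, yielding 1899-09-17.
Next I call mathcell.tell, and see 1.

Answer: cur=1899-09-17


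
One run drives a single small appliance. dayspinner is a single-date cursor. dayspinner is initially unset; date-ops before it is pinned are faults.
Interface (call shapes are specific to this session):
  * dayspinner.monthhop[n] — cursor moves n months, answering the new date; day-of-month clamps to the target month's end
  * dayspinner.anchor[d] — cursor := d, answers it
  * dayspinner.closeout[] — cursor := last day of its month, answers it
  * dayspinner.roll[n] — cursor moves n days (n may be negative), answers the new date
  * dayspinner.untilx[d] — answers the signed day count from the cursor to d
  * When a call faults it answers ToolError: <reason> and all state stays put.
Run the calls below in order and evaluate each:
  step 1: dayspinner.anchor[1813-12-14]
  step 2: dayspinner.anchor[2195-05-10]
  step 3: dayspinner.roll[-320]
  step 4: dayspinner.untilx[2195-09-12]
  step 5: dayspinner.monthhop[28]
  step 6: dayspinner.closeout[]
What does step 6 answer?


Using anchor(d: 1813-12-14), → 1813-12-14.
Then anchor(d: 2195-05-10): 2195-05-10.
I call roll(n: -320): 2194-06-24.
Now I run untilx(d: 2195-09-12), yielding 445.
I invoke monthhop(n: 28), and see 2196-10-24.
Then closeout: 2196-10-31.

Answer: 2196-10-31


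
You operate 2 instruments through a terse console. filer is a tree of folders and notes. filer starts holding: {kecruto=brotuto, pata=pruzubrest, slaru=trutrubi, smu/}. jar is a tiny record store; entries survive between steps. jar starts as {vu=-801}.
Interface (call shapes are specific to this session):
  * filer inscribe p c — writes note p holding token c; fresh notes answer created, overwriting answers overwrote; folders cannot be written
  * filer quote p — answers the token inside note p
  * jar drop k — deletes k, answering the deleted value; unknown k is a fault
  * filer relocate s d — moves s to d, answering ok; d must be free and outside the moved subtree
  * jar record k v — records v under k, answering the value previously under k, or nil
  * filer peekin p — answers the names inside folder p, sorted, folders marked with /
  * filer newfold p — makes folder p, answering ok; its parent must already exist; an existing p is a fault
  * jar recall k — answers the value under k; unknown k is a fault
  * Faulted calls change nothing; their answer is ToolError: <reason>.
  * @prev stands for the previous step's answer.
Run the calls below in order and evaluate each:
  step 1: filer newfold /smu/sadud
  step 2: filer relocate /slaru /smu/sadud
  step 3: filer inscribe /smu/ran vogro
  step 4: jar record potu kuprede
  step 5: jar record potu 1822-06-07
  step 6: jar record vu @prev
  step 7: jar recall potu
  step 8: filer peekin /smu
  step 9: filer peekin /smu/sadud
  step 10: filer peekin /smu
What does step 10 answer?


Answer: [ran, sadud/]

Derivation:
-- 1. filer newfold(p='/smu/sadud') : ok
-- 2. filer relocate(s='/slaru', d='/smu/sadud') : ToolError: exists
-- 3. filer inscribe(p='/smu/ran', c='vogro') : created
-- 4. jar record(k='potu', v='kuprede') : nil
-- 5. jar record(k='potu', v='1822-06-07') : kuprede
-- 6. jar record(k='vu', v='@prev') : -801
-- 7. jar recall(k='potu') : 1822-06-07
-- 8. filer peekin(p='/smu') : [ran, sadud/]
-- 9. filer peekin(p='/smu/sadud') : []
-- 10. filer peekin(p='/smu') : [ran, sadud/]


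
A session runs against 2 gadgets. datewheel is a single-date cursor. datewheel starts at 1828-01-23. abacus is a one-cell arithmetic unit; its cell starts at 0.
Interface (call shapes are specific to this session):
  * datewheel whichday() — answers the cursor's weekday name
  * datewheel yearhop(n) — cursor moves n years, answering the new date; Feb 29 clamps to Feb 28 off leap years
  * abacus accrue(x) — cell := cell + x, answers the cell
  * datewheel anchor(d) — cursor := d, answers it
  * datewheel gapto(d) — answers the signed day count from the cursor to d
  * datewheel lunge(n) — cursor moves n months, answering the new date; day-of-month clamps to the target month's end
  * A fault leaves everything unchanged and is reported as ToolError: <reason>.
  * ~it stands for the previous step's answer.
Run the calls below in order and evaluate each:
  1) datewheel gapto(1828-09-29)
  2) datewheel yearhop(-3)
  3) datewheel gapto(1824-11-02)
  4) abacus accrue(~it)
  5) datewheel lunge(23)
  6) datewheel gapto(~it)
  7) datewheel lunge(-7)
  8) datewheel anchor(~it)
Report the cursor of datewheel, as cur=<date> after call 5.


Answer: cur=1826-12-23

Derivation:
·→ datewheel gapto(d→1828-09-29)
·← 250
·→ datewheel yearhop(n→-3)
·← 1825-01-23
·→ datewheel gapto(d→1824-11-02)
·← -82
·→ abacus accrue(x→~it)
·← -82
·→ datewheel lunge(n→23)
·← 1826-12-23
·→ datewheel gapto(d→~it)
·← 0
·→ datewheel lunge(n→-7)
·← 1826-05-23
·→ datewheel anchor(d→~it)
·← 1826-05-23


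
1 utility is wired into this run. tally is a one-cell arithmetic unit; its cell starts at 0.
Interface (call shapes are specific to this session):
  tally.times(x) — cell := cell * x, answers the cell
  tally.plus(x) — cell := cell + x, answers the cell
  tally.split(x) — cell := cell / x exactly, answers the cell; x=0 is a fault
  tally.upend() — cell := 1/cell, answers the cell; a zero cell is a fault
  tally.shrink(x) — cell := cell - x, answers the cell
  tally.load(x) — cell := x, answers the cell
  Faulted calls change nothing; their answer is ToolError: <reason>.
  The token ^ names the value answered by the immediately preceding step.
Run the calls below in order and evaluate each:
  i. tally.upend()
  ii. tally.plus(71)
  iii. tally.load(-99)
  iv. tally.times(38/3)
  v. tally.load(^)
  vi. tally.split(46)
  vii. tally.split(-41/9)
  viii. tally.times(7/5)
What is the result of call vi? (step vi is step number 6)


Answer: -627/23

Derivation:
Do: tally.upend[]
See: ToolError: reciprocal of zero
Do: tally.plus[x=71]
See: 71
Do: tally.load[x=-99]
See: -99
Do: tally.times[x=38/3]
See: -1254
Do: tally.load[x=^]
See: -1254
Do: tally.split[x=46]
See: -627/23
Do: tally.split[x=-41/9]
See: 5643/943
Do: tally.times[x=7/5]
See: 39501/4715
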